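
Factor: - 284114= -2^1*142057^1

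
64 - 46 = 18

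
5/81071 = 5/81071 = 0.00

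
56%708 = 56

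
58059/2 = 29029 + 1/2 = 29029.50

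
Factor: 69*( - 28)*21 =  - 40572 = - 2^2*3^2*7^2*23^1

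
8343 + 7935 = 16278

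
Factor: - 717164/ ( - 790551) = 2^2*  3^ ( - 2 ) * 7^2*17^( - 1 )*3659^1 * 5167^( - 1)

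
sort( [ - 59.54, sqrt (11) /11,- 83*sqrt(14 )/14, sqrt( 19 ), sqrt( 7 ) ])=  [-59.54, -83*sqrt(14)/14, sqrt( 11 )/11, sqrt( 7) , sqrt ( 19)]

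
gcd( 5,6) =1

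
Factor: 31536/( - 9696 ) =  - 657/202=- 2^( - 1)*3^2*73^1 * 101^( - 1 )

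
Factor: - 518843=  - 13^1*107^1  *373^1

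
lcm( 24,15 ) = 120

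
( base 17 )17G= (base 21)k4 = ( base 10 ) 424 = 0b110101000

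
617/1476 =617/1476 = 0.42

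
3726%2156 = 1570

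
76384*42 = 3208128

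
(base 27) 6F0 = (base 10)4779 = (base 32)4LB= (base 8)11253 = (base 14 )1a55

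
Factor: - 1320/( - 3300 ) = 2/5 =2^1*5^( - 1) 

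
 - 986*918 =-905148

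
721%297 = 127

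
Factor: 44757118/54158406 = 3^( - 1 )*7^1 * 31^1*157^(  -  1 )*281^1*367^1*57493^( - 1 ) = 22378559/27079203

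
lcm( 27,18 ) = 54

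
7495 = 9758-2263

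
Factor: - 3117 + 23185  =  20068  =  2^2*29^1*  173^1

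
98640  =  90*1096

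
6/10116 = 1/1686 = 0.00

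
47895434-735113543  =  -687218109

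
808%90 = 88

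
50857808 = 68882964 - 18025156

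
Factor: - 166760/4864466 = -83380/2432233  =  - 2^2*5^1*11^1*379^1*449^(  -  1)*  5417^ ( -1)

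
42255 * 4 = 169020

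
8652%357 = 84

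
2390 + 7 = 2397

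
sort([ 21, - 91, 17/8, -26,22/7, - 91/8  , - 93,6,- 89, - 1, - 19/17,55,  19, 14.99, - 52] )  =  [ - 93,-91, - 89, - 52 ,- 26, - 91/8,- 19/17, - 1, 17/8,  22/7,  6, 14.99, 19, 21,55 ] 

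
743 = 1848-1105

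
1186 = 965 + 221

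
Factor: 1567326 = 2^1*3^1*97^1*2693^1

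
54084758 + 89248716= 143333474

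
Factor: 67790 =2^1 * 5^1*6779^1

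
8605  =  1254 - - 7351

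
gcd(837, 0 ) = 837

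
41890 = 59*710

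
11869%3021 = 2806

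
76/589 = 4/31 = 0.13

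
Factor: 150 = 2^1*3^1*5^2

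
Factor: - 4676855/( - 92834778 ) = 2^( - 1) * 3^( - 1)*5^1*97^1 * 9643^1  *  15472463^( - 1) 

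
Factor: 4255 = 5^1*23^1*37^1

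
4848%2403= 42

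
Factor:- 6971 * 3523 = - 24558833 =-13^1*271^1*6971^1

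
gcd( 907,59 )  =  1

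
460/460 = 1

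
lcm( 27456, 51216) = 2663232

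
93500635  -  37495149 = 56005486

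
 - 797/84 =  - 797/84 = - 9.49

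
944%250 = 194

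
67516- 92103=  - 24587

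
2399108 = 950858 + 1448250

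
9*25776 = 231984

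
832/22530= 416/11265 = 0.04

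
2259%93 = 27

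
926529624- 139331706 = 787197918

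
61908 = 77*804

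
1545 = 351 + 1194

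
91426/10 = 45713/5 = 9142.60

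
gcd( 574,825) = 1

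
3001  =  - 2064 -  - 5065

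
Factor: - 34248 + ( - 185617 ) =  - 5^1*43973^1 = - 219865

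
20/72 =5/18=0.28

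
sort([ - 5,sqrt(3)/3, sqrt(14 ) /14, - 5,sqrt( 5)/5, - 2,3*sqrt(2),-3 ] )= [ - 5, -5, - 3, -2,sqrt(14 ) /14, sqrt(5 )/5 , sqrt( 3 ) /3 , 3*sqrt(2)]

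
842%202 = 34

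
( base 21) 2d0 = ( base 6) 5203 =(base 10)1155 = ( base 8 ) 2203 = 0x483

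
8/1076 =2/269 = 0.01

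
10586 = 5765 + 4821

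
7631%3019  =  1593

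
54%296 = 54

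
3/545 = 3/545 = 0.01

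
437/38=23/2 = 11.50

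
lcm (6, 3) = 6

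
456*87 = 39672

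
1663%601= 461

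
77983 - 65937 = 12046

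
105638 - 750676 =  - 645038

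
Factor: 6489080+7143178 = 13632258= 2^1*3^1 * 227^1 * 10009^1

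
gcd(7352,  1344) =8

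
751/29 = 25 + 26/29= 25.90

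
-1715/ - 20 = 85 + 3/4 = 85.75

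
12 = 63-51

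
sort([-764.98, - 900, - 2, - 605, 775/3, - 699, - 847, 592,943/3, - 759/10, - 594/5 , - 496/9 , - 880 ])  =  [ - 900, - 880,-847,-764.98, - 699,-605, - 594/5, - 759/10,-496/9, - 2, 775/3, 943/3 , 592]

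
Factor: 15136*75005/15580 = 56763784/779 =2^3*7^1*11^1*19^( - 1)* 41^( - 1)*43^1*2143^1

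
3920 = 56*70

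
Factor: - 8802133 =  - 1109^1*7937^1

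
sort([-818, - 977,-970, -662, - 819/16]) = [-977,  -  970, - 818, - 662,  -  819/16]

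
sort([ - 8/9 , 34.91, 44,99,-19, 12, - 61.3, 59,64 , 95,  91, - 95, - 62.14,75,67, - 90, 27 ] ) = [-95, - 90, - 62.14  , - 61.3, - 19, - 8/9, 12, 27, 34.91,44,59,64,67,75,91,95, 99]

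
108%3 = 0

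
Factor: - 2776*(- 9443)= 26213768 = 2^3*7^1*19^1 * 71^1*347^1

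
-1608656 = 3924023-5532679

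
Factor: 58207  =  58207^1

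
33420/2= 16710 = 16710.00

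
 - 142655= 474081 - 616736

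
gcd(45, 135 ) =45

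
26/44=13/22 = 0.59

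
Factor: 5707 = 13^1*439^1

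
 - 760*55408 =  - 42110080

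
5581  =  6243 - 662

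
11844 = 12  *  987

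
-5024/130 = - 2512/65 =- 38.65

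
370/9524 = 185/4762 = 0.04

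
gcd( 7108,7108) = 7108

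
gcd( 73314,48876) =24438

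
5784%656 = 536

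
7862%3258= 1346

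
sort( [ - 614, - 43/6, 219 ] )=[ - 614, - 43/6, 219]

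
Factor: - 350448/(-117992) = 894/301 = 2^1*3^1*7^(-1)*43^( - 1)*149^1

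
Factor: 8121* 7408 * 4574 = 2^5* 3^1 *463^1*2287^1 * 2707^1 = 275173523232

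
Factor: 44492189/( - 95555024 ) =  - 2^(  -  4 ) *7^1 *23^1* 103^1*199^( - 1 )*2683^1 * 30011^ ( - 1)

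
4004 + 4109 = 8113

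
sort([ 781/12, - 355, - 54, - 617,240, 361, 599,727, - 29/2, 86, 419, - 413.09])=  [ - 617,-413.09,-355, - 54,-29/2, 781/12, 86, 240, 361, 419, 599, 727]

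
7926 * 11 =87186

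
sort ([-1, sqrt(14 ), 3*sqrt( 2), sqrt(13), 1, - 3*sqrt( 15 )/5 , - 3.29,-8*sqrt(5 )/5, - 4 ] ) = [ - 4,  -  8*sqrt(5)/5 , - 3.29, - 3* sqrt(15)/5, - 1,  1, sqrt(13),sqrt(14), 3*sqrt(2)]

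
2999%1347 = 305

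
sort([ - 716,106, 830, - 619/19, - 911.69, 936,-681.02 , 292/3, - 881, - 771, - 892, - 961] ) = [ - 961, - 911.69, - 892, - 881,- 771, - 716, - 681.02, - 619/19,292/3, 106,830 , 936]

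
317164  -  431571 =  -114407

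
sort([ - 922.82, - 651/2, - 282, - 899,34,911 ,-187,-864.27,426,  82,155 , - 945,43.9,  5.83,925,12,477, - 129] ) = [ -945, - 922.82, - 899,  -  864.27, - 651/2,-282 , - 187, - 129,5.83, 12,  34,  43.9,  82,155,426,  477,911,925]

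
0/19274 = 0 = 0.00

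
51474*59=3036966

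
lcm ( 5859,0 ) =0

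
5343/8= 5343/8   =  667.88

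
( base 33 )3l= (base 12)a0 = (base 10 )120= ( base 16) 78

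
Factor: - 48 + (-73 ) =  -11^2 = -121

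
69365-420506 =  - 351141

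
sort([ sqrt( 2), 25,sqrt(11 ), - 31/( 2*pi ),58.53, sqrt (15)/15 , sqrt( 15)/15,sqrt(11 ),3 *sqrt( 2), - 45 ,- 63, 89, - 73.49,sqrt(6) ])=[ - 73.49, -63,-45, -31/( 2*pi), sqrt( 15)/15,sqrt(15)/15,sqrt( 2) , sqrt( 6),sqrt(11), sqrt(11), 3 * sqrt( 2),25,58.53,89 ] 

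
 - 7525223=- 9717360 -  - 2192137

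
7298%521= 4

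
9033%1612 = 973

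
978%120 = 18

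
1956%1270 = 686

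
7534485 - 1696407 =5838078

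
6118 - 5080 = 1038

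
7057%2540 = 1977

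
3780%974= 858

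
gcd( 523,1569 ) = 523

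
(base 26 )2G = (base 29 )2A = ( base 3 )2112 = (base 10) 68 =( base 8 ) 104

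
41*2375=97375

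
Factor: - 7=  - 7^1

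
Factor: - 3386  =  -2^1*1693^1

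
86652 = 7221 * 12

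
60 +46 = 106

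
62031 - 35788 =26243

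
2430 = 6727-4297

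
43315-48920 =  - 5605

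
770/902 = 35/41= 0.85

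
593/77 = 593/77 = 7.70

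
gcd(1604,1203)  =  401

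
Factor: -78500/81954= -250/261 = - 2^1*3^ (-2 )*5^3*29^( - 1 ) 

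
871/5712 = 871/5712= 0.15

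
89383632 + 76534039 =165917671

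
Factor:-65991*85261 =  - 3^1*11^1 * 23^1*337^1 * 21997^1 =- 5626458651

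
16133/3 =5377 + 2/3=5377.67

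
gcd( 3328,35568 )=208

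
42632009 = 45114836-2482827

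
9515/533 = 17  +  454/533 = 17.85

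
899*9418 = 8466782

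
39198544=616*63634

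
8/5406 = 4/2703=0.00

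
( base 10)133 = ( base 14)97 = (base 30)4D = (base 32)45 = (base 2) 10000101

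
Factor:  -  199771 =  - 11^2 * 13^1*127^1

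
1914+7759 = 9673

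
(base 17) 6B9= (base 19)56B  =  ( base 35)1K5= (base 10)1930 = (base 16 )78A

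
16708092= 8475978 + 8232114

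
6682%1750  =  1432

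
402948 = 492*819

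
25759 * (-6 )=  - 154554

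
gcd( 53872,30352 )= 112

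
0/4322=0=0.00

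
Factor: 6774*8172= 2^3*3^3*227^1*1129^1 = 55357128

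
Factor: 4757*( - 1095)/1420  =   - 2^( -2)*3^1*67^1  *  73^1 =- 14673/4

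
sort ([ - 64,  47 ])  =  [ -64,47]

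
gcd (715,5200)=65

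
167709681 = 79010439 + 88699242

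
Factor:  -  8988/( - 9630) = 2^1*3^( - 1)*5^( - 1)*7^1=14/15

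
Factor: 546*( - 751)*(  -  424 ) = 173859504=2^4*3^1*7^1*13^1*53^1*751^1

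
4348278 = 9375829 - 5027551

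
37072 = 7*5296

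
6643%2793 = 1057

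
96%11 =8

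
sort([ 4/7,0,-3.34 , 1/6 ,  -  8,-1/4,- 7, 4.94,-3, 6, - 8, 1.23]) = [ - 8, - 8,-7, -3.34,- 3,  -  1/4,0,1/6, 4/7 , 1.23  ,  4.94,  6]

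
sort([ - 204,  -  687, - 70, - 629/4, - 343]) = [ - 687, - 343, - 204, - 629/4,-70 ] 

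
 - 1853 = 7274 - 9127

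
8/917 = 8/917 = 0.01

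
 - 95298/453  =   - 31766/151 =- 210.37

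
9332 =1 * 9332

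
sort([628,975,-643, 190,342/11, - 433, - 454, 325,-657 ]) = [ - 657 , - 643 ,- 454,-433,  342/11, 190, 325, 628, 975 ]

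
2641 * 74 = 195434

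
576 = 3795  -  3219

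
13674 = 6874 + 6800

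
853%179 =137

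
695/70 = 9 + 13/14 = 9.93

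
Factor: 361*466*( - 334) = - 2^2*19^2*167^1*233^1 =- 56187484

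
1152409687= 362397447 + 790012240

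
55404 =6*9234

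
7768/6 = 1294 + 2/3= 1294.67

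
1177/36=1177/36=32.69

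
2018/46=1009/23 = 43.87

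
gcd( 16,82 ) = 2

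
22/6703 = 22/6703 = 0.00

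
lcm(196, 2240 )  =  15680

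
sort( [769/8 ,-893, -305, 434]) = [-893, - 305, 769/8, 434]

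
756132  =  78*9694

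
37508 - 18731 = 18777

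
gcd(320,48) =16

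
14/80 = 7/40  =  0.17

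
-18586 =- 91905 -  - 73319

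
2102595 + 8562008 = 10664603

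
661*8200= 5420200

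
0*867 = 0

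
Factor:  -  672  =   -2^5*3^1 * 7^1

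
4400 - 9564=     -  5164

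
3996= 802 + 3194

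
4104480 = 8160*503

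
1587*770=1221990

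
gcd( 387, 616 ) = 1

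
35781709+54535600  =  90317309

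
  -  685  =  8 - 693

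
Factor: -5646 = -2^1 * 3^1*941^1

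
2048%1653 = 395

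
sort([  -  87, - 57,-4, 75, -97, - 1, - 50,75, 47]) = [-97,-87,- 57,  -  50,  -  4, - 1,47 , 75,75]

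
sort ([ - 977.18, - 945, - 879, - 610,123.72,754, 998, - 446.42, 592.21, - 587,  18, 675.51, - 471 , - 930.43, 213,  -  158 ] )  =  [ - 977.18,-945, - 930.43, - 879, - 610, - 587, - 471,-446.42,-158,18, 123.72,213,592.21, 675.51, 754,998 ]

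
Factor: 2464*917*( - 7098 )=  - 16037845824  =  - 2^6*3^1*7^3 * 11^1*13^2*131^1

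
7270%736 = 646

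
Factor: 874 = 2^1*19^1*23^1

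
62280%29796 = 2688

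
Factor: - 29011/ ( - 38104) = 2^(- 3)*11^( - 1 )*67^1 = 67/88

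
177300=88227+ 89073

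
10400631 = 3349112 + 7051519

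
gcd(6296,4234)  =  2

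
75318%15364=13862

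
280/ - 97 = -280/97 =- 2.89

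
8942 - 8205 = 737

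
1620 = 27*60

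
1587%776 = 35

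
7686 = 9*854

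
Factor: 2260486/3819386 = 1130243/1909693 = 23^1*31^ ( - 1)*157^1*313^1*61603^( - 1) 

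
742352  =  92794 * 8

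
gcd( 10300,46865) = 515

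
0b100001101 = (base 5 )2034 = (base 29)98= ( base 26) A9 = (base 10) 269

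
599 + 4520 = 5119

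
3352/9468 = 838/2367 =0.35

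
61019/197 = 61019/197 = 309.74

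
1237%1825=1237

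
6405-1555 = 4850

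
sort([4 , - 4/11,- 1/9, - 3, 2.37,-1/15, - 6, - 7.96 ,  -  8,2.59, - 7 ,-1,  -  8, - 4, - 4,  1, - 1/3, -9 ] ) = [ - 9,  -  8, - 8,  -  7.96,  -  7,-6, - 4 ,- 4, - 3,-1,-4/11, - 1/3,-1/9,  -  1/15, 1 , 2.37, 2.59, 4]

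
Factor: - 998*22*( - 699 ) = 15347244 = 2^2*3^1*11^1*233^1*499^1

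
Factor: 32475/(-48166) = -2^( - 1 )*3^1*5^2*433^1*24083^(-1)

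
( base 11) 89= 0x61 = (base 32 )31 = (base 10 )97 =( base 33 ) 2V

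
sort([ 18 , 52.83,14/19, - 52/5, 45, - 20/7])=[-52/5,-20/7,14/19,18,45,  52.83 ]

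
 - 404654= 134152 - 538806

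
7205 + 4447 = 11652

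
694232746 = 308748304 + 385484442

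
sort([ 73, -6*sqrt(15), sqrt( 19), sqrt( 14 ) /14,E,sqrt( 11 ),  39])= [-6*sqrt( 15 ),sqrt( 14 )/14,E,sqrt ( 11), sqrt( 19),  39,73 ] 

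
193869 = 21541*9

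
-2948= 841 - 3789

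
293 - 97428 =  - 97135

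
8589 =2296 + 6293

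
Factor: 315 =3^2*5^1*7^1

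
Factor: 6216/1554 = 2^2 =4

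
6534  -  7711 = - 1177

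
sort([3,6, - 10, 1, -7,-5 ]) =[ - 10,-7,-5,1,3, 6]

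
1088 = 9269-8181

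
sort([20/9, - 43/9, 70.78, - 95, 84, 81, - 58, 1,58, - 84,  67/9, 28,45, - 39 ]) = [-95,- 84,-58, - 39, - 43/9,1, 20/9, 67/9, 28 , 45, 58, 70.78, 81,84 ]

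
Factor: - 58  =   - 2^1 * 29^1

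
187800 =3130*60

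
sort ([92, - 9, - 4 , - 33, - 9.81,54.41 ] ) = [-33, - 9.81 ,  -  9, - 4, 54.41,  92]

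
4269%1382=123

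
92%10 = 2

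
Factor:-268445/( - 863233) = 5^1 * 7^( - 2)*53^1 * 79^ (- 1) * 223^(- 1 ) * 1013^1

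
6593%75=68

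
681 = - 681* (- 1)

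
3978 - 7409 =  - 3431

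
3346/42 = 79 + 2/3 = 79.67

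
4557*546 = 2488122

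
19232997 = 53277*361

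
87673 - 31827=55846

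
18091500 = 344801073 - 326709573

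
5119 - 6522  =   - 1403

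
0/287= 0 = 0.00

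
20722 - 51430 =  - 30708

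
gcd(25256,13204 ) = 4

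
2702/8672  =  1351/4336 =0.31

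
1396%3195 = 1396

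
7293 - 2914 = 4379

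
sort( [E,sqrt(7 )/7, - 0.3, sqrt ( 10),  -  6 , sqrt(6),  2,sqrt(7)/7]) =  [  -  6, - 0.3,sqrt(7)/7,sqrt( 7)/7, 2,  sqrt(6),E , sqrt( 10 ) ] 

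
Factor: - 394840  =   - 2^3*5^1*9871^1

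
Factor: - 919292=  - 2^2*11^1*17^1 * 1229^1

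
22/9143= 22/9143 = 0.00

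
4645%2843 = 1802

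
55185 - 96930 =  - 41745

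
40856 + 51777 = 92633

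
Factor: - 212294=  - 2^1*179^1* 593^1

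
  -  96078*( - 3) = 288234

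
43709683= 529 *82627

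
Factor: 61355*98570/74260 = 604776235/7426  =  2^( - 1)*5^1*7^1*47^ ( - 1)*79^( - 1 )*1753^1*9857^1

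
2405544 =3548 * 678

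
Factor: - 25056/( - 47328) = 9/17 = 3^2*17^( - 1) 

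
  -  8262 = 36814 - 45076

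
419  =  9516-9097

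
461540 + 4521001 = 4982541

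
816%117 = 114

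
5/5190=1/1038 = 0.00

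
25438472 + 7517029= 32955501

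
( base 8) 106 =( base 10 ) 70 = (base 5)240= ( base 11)64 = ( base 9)77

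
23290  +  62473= 85763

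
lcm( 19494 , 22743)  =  136458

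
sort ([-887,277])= [ - 887,277] 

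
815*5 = 4075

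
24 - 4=20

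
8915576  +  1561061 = 10476637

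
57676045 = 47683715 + 9992330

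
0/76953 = 0= 0.00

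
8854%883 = 24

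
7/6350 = 7/6350 = 0.00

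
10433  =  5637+4796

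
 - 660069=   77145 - 737214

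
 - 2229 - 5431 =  - 7660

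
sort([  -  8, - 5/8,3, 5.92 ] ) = [-8, - 5/8,3, 5.92 ]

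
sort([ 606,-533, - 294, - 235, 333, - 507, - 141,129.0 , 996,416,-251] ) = [-533, - 507, - 294, - 251 , - 235, - 141, 129.0,  333,416,606,996 ] 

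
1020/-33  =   - 340/11 = - 30.91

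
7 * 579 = 4053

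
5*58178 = 290890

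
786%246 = 48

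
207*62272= 12890304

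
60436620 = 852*70935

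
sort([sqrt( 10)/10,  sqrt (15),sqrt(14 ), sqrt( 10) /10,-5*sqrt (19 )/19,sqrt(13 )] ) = [ - 5*sqrt( 19 )/19, sqrt(10)/10,sqrt( 10)/10 , sqrt( 13),sqrt( 14),sqrt(15 )]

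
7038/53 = 132 + 42/53 = 132.79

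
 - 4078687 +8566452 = 4487765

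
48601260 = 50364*965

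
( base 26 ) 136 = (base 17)2AC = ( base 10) 760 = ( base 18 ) 264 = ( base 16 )2F8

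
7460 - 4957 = 2503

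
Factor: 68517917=13^1 * 5270609^1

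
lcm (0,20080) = 0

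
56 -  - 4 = 60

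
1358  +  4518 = 5876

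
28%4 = 0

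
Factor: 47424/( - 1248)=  - 38 = - 2^1*19^1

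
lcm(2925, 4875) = 14625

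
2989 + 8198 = 11187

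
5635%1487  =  1174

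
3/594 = 1/198 = 0.01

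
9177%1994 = 1201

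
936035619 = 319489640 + 616545979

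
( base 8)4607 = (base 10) 2439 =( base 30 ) 2L9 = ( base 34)23P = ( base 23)4E1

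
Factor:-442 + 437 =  - 5 = - 5^1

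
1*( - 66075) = - 66075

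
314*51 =16014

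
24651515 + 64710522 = 89362037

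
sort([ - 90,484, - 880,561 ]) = [- 880 ,-90,484,  561 ] 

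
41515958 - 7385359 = 34130599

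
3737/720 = 5 + 137/720 = 5.19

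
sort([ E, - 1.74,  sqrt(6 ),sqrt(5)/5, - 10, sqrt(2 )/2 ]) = [ - 10, - 1.74,sqrt( 5 )/5, sqrt( 2 )/2 , sqrt( 6), E] 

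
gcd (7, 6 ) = 1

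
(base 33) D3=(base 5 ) 3212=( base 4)12300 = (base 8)660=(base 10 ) 432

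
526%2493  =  526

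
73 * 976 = 71248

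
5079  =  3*1693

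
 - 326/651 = -326/651  =  - 0.50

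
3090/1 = 3090=3090.00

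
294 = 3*98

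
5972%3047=2925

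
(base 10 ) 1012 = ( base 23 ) 1l0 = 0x3F4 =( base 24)1I4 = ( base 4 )33310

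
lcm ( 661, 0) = 0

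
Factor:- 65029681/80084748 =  - 2^(-2 ) * 3^( - 1 )*43^( - 1 ) * 71^1*155203^ ( - 1)*915911^1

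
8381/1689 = 8381/1689 = 4.96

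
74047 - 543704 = -469657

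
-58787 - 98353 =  - 157140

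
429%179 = 71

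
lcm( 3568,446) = 3568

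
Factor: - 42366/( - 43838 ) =921/953= 3^1*307^1*953^(  -  1) 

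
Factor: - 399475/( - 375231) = 725/681 = 3^( - 1) * 5^2*29^1 * 227^( - 1 )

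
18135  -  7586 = 10549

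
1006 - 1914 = -908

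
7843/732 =10 + 523/732 = 10.71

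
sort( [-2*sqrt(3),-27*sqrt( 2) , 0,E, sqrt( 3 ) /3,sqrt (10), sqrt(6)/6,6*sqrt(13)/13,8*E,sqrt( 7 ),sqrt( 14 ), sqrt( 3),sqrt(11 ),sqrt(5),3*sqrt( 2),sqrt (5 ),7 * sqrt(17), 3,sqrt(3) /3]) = [-27*sqrt ( 2),  -  2*sqrt(3 ),0, sqrt( 6) /6,  sqrt(3 ) /3,sqrt( 3) /3,6*sqrt( 13) /13,sqrt(3 ),sqrt( 5), sqrt(5 ), sqrt( 7),E,  3,sqrt( 10),sqrt(11), sqrt(14),3*sqrt(2),  8 * E,7*sqrt(17) ]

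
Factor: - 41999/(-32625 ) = 3^(  -  2)*5^( - 3 ) *29^( - 1) *41999^1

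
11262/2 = 5631 = 5631.00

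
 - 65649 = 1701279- 1766928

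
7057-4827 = 2230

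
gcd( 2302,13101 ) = 1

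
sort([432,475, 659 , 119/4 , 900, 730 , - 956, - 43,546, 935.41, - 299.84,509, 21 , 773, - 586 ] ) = [ - 956, - 586, - 299.84,-43, 21 , 119/4, 432 , 475,509, 546,659,730,773 , 900, 935.41] 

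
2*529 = 1058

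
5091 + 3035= 8126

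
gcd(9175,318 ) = 1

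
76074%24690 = 2004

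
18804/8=4701/2 = 2350.50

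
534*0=0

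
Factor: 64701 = 3^2*7^1*13^1*79^1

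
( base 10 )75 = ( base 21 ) 3c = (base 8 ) 113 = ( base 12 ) 63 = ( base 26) 2N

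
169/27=6+7/27= 6.26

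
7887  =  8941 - 1054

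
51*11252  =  573852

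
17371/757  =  17371/757 = 22.95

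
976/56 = 122/7 = 17.43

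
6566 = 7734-1168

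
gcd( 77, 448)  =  7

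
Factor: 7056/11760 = 3/5 = 3^1*5^(  -  1) 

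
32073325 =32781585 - 708260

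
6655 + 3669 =10324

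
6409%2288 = 1833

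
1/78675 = 1/78675 = 0.00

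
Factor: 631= 631^1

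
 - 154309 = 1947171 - 2101480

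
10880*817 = 8888960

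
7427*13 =96551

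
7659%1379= 764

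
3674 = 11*334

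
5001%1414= 759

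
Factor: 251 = 251^1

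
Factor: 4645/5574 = 2^(-1)*3^( - 1)*5^1= 5/6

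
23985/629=38+83/629= 38.13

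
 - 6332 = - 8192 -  - 1860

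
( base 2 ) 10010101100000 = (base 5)301233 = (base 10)9568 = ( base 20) 13i8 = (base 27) D3A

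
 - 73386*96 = -7045056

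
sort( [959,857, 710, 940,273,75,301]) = [ 75 , 273, 301,710,857, 940,959]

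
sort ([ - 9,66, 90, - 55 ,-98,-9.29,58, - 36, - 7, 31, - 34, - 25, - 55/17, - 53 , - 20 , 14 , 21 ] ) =[ - 98, - 55, - 53, - 36, - 34 , - 25, - 20, - 9.29, - 9, - 7, - 55/17,14, 21,31,  58,66, 90]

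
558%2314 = 558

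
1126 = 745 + 381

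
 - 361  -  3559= - 3920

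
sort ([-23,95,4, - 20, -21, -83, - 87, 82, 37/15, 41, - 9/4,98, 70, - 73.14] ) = [ - 87,  -  83, -73.14, - 23,-21, - 20,-9/4,  37/15, 4,41, 70,82,95,98] 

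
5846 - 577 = 5269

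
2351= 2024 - -327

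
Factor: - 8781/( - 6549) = 37^( - 1)*59^(- 1)*2927^1 = 2927/2183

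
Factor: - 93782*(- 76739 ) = 2^1*13^2*3607^1*5903^1 = 7196736898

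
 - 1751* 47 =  - 82297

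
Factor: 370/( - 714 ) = -185/357 = -3^( - 1)* 5^1*7^(-1)*17^( - 1)*37^1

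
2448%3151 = 2448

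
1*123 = 123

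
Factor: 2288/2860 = 2^2*5^( - 1) =4/5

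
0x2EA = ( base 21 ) 1eb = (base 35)LB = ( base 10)746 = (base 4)23222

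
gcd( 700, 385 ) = 35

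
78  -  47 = 31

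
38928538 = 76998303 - 38069765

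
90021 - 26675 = 63346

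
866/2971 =866/2971 = 0.29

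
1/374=1/374 = 0.00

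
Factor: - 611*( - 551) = 13^1*19^1*29^1*47^1 = 336661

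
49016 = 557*88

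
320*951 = 304320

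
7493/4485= 7493/4485 = 1.67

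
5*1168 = 5840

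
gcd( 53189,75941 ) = 1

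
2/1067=2/1067 =0.00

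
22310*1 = 22310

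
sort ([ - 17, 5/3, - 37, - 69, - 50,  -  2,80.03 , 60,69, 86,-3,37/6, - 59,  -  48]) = [ - 69, - 59, - 50 , - 48 , - 37,-17, - 3, - 2, 5/3,37/6, 60,  69,  80.03,86] 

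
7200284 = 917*7852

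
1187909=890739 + 297170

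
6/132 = 1/22= 0.05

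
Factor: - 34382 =-2^1*17191^1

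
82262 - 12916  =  69346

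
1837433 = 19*96707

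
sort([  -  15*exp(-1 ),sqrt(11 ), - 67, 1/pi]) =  [  -  67,  -  15 * exp(- 1),  1/pi,sqrt(11 )]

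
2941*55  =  161755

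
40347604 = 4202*9602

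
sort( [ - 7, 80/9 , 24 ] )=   [ - 7, 80/9, 24]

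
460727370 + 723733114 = 1184460484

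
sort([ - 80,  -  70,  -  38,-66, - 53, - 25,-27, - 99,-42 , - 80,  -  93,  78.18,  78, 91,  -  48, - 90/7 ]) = [ - 99, - 93,  -  80,-80,-70,- 66,  -  53, - 48, - 42 , - 38 ,-27, - 25  , - 90/7, 78, 78.18, 91 ]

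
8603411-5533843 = 3069568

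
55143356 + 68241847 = 123385203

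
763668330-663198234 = 100470096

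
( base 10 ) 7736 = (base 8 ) 17070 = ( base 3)101121112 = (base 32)7HO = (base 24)DA8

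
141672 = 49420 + 92252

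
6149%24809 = 6149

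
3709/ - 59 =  - 63 + 8/59= - 62.86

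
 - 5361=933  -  6294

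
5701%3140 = 2561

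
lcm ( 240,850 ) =20400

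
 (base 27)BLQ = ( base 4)2012210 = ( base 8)20644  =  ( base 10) 8612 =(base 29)A6S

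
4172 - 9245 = - 5073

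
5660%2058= 1544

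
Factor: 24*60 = 1440 = 2^5*3^2*5^1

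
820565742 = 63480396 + 757085346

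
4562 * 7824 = 35693088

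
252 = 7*36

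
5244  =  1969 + 3275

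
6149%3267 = 2882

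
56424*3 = 169272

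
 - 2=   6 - 8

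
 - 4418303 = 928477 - 5346780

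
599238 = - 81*( - 7398 ) 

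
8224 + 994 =9218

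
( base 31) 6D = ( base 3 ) 21101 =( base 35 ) 5O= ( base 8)307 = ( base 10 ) 199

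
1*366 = 366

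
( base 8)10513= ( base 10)4427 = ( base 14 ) 1883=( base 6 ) 32255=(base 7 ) 15623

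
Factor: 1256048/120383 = 2^4*29^1*2707^1 * 120383^(-1 )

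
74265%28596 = 17073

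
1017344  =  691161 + 326183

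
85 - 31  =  54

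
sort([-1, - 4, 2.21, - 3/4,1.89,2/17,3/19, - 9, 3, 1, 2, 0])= [ - 9, - 4,-1, - 3/4,0, 2/17 , 3/19  ,  1,1.89, 2,  2.21,3] 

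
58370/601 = 97 + 73/601 = 97.12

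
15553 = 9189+6364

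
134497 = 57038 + 77459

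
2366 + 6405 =8771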